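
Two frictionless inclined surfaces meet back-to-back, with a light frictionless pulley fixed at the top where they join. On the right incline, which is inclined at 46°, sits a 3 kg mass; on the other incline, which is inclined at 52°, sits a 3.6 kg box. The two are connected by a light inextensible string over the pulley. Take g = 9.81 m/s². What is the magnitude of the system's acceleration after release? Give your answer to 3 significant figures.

Resolve each weight along its own incline: the 3 kg mass has component 3 × 9.81 × sin 46° = 21.170 N down its slope, and the 3.6 kg mass has 3.6 × 9.81 × sin 52° = 27.829 N down its slope.
The 3.6 kg side's 27.829 N exceeds the other side's 21.170 N, so that mass slides down and the 3 kg mass slides up. Taking that direction as positive, Newton's second law for the whole system gives 27.829 − 21.170 = (3 + 3.6) a, so a = 6.659 / 6.6 = 1.0089 m/s².

1.01 m/s²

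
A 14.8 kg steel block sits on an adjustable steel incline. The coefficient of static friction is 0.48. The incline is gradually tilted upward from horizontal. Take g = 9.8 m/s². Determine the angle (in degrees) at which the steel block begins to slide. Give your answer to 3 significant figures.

25.6°

At the threshold of sliding, static friction is at its maximum μ_s N and exactly balances the weight component along the incline: mg sin θ = μ_s mg cos θ.
Hence tan θ = μ_s = 0.48, so θ = arctan(0.48) = 25.6410°.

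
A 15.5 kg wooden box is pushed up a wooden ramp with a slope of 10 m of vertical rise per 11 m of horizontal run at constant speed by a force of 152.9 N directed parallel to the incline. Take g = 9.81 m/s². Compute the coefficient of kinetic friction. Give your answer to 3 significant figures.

At constant speed ΣF = 0 along the incline. The applied 152.9 N acts up the slope; the weight component mg sin 42.27° = 102.283 N and kinetic friction μN both act down the slope.
So 152.9 = 102.283 + μ × 112.512, giving μ = (152.9 − 102.283) / 112.512 = 0.4499.

0.450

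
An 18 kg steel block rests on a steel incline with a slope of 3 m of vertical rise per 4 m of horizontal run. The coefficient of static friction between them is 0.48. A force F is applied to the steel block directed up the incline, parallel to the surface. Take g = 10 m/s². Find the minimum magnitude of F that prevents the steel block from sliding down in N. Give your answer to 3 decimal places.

38.880 N

The normal force is N = mg cos 36.87° = 144.000 N. With F at its minimum the steel block is on the verge of sliding down, so static friction is at its maximum μ_s N = 0.48 × 144.000 = 69.120 N and acts up the slope.
Equilibrium along the incline: F + μ_s N = mg sin 36.87°, so F = 108.000 − 69.120 = 38.880 N.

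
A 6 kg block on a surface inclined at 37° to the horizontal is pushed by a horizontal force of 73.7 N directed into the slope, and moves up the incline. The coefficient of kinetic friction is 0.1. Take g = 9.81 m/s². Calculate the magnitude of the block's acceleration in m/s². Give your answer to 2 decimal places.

The horizontal push has components F cos 37° = 73.7 × 0.7986 = 58.857 N up the incline and F sin 37° = 73.7 × 0.6018 = 44.353 N pressing into the surface.
The normal force is therefore N = mg cos 37° + F sin 37° = 47.006 + 44.353 = 91.359 N, and kinetic friction down the slope is μN = 0.1 × 91.359 = 9.136 N.
Along the incline: F cos 37° − mg sin 37° − μN = ma, so 58.857 − 35.422 − 9.136 = 6 a, giving a = 2.3832 m/s².

2.38 m/s²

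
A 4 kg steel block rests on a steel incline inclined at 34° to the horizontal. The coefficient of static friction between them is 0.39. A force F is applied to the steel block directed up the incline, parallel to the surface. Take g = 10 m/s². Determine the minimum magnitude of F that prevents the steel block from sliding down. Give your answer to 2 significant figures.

9.4 N

The normal force is N = mg cos 34° = 33.162 N. With F at its minimum the steel block is on the verge of sliding down, so static friction is at its maximum μ_s N = 0.39 × 33.162 = 12.933 N and acts up the slope.
Equilibrium along the incline: F + μ_s N = mg sin 34°, so F = 22.368 − 12.933 = 9.435 N.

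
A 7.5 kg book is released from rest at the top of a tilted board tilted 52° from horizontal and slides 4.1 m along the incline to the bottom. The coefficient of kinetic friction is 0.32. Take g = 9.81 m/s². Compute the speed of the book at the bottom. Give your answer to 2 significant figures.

The weight component along the incline is mg sin 52° = 57.978 N and the normal force is N = mg cos 52° = 45.297 N.
Friction up the slope is f = μN = 0.32 × 45.297 = 14.495 N, so the net downslope force is 57.978 − 14.495 = 43.483 N and a = 43.483 / 7.5 = 5.7977 m/s².
Starting from rest over a distance of 4.1 m, v² = 2aL = 2 × 5.7977 × 4.1 = 47.5411, so v = 6.8950 m/s.

6.9 m/s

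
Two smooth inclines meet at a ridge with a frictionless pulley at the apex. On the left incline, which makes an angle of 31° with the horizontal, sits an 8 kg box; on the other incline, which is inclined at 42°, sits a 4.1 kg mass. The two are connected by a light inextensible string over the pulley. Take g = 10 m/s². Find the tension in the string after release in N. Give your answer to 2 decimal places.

Resolve each weight along its own incline: the 8 kg mass has component 8 × 10 × sin 31° = 41.203 N down its slope, and the 4.1 kg mass has 4.1 × 10 × sin 42° = 27.434 N down its slope.
The 8 kg side's 41.203 N exceeds the other side's 27.434 N, so that mass slides down and the 4.1 kg mass slides up. Taking that direction as positive, Newton's second law for the whole system gives 41.203 − 27.434 = (8 + 4.1) a, so a = 13.769 / 12.1 = 1.1379 m/s².
For the 4.1 kg mass (up-slope positive): T − 27.434 = 4.1 × 1.1379, so T = 32.099 N.

32.10 N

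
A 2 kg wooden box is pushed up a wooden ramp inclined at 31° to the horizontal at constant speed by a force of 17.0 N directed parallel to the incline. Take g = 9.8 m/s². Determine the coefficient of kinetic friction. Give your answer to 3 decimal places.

At constant speed ΣF = 0 along the incline. The applied 17.0 N acts up the slope; the weight component mg sin 31° = 10.095 N and kinetic friction μN both act down the slope.
So 17.0 = 10.095 + μ × 16.800, giving μ = (17.0 − 10.095) / 16.800 = 0.4110.

0.411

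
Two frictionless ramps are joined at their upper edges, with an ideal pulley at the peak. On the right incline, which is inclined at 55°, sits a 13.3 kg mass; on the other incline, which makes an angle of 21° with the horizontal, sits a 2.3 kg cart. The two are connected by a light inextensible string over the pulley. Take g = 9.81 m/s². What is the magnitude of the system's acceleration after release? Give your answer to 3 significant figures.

Resolve each weight along its own incline: the 13.3 kg mass has component 13.3 × 9.81 × sin 55° = 106.877 N down its slope, and the 2.3 kg mass has 2.3 × 9.81 × sin 21° = 8.086 N down its slope.
The 13.3 kg side's 106.877 N exceeds the other side's 8.086 N, so that mass slides down and the 2.3 kg mass slides up. Taking that direction as positive, Newton's second law for the whole system gives 106.877 − 8.086 = (13.3 + 2.3) a, so a = 98.791 / 15.6 = 6.3328 m/s².

6.33 m/s²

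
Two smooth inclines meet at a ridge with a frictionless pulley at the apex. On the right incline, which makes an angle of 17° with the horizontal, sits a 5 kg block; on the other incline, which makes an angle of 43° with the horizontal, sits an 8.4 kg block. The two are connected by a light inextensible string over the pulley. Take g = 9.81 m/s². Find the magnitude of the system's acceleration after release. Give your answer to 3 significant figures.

3.12 m/s²

Resolve each weight along its own incline: the 5 kg mass has component 5 × 9.81 × sin 17° = 14.341 N down its slope, and the 8.4 kg mass has 8.4 × 9.81 × sin 43° = 56.199 N down its slope.
The 8.4 kg side's 56.199 N exceeds the other side's 14.341 N, so that mass slides down and the 5 kg mass slides up. Taking that direction as positive, Newton's second law for the whole system gives 56.199 − 14.341 = (5 + 8.4) a, so a = 41.858 / 13.4 = 3.1237 m/s².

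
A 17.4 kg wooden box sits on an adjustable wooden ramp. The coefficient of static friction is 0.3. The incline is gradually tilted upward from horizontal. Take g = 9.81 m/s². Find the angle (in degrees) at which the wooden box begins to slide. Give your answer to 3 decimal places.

16.699°

At the threshold of sliding, static friction is at its maximum μ_s N and exactly balances the weight component along the incline: mg sin θ = μ_s mg cos θ.
Hence tan θ = μ_s = 0.3, so θ = arctan(0.3) = 16.6992°.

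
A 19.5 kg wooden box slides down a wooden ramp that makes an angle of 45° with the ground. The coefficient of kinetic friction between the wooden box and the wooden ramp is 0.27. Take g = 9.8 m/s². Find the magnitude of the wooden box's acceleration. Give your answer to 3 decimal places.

Resolving the weight along the incline: the component pulling the wooden box down the slope is mg sin 45° = 19.5 × 9.8 × 0.7071 = 135.127 N, and the normal force is N = mg cos 45° = 19.5 × 9.8 × 0.7071 = 135.127 N.
Kinetic friction acts up the slope with magnitude f = μN = 0.27 × 135.127 = 36.484 N.
Net force along the incline is 135.127 − 36.484 = 98.643 N, so a = 98.643 / 19.5 = 5.0586 m/s².

5.059 m/s²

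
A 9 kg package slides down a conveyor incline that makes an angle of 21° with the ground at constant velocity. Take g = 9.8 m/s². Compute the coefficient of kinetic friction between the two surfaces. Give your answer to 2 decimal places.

0.38

At constant velocity the net force along the incline is zero: mg sin 21° = μ mg cos 21°.
So μ = tan 21° = 0.3584 / 0.9336 = 0.3839.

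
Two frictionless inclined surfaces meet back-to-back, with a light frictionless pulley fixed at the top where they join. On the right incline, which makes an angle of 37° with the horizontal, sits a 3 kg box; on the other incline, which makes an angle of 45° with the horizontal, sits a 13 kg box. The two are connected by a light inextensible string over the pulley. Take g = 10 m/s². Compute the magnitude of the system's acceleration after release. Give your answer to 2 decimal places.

4.62 m/s²

Resolve each weight along its own incline: the 3 kg mass has component 3 × 10 × sin 37° = 18.054 N down its slope, and the 13 kg mass has 13 × 10 × sin 45° = 91.924 N down its slope.
The 13 kg side's 91.924 N exceeds the other side's 18.054 N, so that mass slides down and the 3 kg mass slides up. Taking that direction as positive, Newton's second law for the whole system gives 91.924 − 18.054 = (3 + 13) a, so a = 73.870 / 16 = 4.6169 m/s².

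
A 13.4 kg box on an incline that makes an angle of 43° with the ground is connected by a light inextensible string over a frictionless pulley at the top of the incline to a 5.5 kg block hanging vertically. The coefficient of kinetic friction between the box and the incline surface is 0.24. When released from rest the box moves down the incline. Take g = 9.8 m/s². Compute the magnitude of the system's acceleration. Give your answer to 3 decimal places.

0.667 m/s²

For the box on the incline: the weight component along the slope is m₁g sin 43° = 13.4 × 9.8 × 0.6820 = 89.560 N and the normal force is N = m₁g cos 43° = 96.041 N.
Kinetic friction opposes the box's motion down the incline: f = μN = 0.24 × 96.041 = 23.050 N acting up the slope.
Newton's second law for the box (down-slope positive): 89.560 − 23.050 − T = 13.4 a. For the hanging block (upward positive): T − 5.5 × 9.8 = 5.5 a.
Adding the two equations eliminates T: 12.610 = 18.9 a, so a = 0.6672 m/s².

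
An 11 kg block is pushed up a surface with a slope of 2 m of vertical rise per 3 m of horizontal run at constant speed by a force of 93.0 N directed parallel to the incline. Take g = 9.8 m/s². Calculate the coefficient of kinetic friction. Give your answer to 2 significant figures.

0.37

At constant speed ΣF = 0 along the incline. The applied 93.0 N acts up the slope; the weight component mg sin 33.69° = 59.797 N and kinetic friction μN both act down the slope.
So 93.0 = 59.797 + μ × 89.695, giving μ = (93.0 − 59.797) / 89.695 = 0.3702.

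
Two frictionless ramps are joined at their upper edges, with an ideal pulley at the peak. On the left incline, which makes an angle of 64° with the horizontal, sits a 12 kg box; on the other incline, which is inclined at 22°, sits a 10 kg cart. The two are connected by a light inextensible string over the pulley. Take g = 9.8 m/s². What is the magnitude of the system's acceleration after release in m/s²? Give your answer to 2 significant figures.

3.1 m/s²

Resolve each weight along its own incline: the 12 kg mass has component 12 × 9.8 × sin 64° = 105.698 N down its slope, and the 10 kg mass has 10 × 9.8 × sin 22° = 36.711 N down its slope.
The 12 kg side's 105.698 N exceeds the other side's 36.711 N, so that mass slides down and the 10 kg mass slides up. Taking that direction as positive, Newton's second law for the whole system gives 105.698 − 36.711 = (12 + 10) a, so a = 68.987 / 22 = 3.1358 m/s².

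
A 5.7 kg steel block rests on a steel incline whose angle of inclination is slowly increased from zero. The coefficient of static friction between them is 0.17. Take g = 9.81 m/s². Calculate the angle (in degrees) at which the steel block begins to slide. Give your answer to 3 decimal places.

9.648°

At the threshold of sliding, static friction is at its maximum μ_s N and exactly balances the weight component along the incline: mg sin θ = μ_s mg cos θ.
Hence tan θ = μ_s = 0.17, so θ = arctan(0.17) = 9.6480°.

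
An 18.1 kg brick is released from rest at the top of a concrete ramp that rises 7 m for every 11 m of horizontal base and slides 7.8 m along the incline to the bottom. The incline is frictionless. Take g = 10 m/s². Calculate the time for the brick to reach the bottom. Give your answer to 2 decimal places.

1.70 s

The weight component along the incline is mg sin 32.47° = 97.174 N and the normal force is N = mg cos 32.47° = 152.703 N.
With no friction, a = g sin 32.47° = 5.3688 m/s².
Starting from rest, L = ½at², so t = √(2L/a) = √(2 × 7.8 / 5.3688) = 1.7046 s.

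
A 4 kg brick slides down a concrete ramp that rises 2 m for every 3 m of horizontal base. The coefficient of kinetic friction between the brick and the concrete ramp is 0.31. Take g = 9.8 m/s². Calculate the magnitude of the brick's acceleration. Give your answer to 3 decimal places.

2.908 m/s²

Resolving the weight along the incline: the component pulling the brick down the slope is mg sin 33.69° = 4 × 9.8 × 0.5547 = 21.744 N, and the normal force is N = mg cos 33.69° = 4 × 9.8 × 0.8321 = 32.618 N.
Kinetic friction acts up the slope with magnitude f = μN = 0.31 × 32.618 = 10.112 N.
Net force along the incline is 21.744 − 10.112 = 11.632 N, so a = 11.632 / 4 = 2.9080 m/s².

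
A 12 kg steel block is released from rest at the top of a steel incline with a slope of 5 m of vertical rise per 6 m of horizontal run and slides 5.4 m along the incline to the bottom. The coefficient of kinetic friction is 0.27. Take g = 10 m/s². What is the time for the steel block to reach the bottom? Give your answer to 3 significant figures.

1.58 s

The weight component along the incline is mg sin 39.81° = 76.822 N and the normal force is N = mg cos 39.81° = 92.187 N.
Friction up the slope is f = μN = 0.27 × 92.187 = 24.890 N, so the net downslope force is 76.822 − 24.890 = 51.932 N and a = 51.932 / 12 = 4.3277 m/s².
Starting from rest, L = ½at², so t = √(2L/a) = √(2 × 5.4 / 4.3277) = 1.5797 s.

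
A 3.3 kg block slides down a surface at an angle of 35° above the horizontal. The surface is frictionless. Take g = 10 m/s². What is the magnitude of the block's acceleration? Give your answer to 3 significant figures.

Resolving the weight along the incline: the component pulling the block down the slope is mg sin 35° = 3.3 × 10 × 0.5736 = 18.929 N, and the normal force is N = mg cos 35° = 3.3 × 10 × 0.8192 = 27.034 N.
With no friction the net force along the incline is 18.929 N, so a = g sin 35° = 18.929 / 3.3 = 5.7361 m/s².

5.74 m/s²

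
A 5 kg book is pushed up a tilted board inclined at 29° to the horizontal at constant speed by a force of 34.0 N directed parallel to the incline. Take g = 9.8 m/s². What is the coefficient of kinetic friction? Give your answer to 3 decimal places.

0.239

At constant speed ΣF = 0 along the incline. The applied 34.0 N acts up the slope; the weight component mg sin 29° = 23.756 N and kinetic friction μN both act down the slope.
So 34.0 = 23.756 + μ × 42.856, giving μ = (34.0 − 23.756) / 42.856 = 0.2390.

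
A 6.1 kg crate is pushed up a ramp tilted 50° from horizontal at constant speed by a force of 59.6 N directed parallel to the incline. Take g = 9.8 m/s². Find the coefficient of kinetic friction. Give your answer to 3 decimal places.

0.359

At constant speed ΣF = 0 along the incline. The applied 59.6 N acts up the slope; the weight component mg sin 50° = 45.794 N and kinetic friction μN both act down the slope.
So 59.6 = 45.794 + μ × 38.426, giving μ = (59.6 − 45.794) / 38.426 = 0.3593.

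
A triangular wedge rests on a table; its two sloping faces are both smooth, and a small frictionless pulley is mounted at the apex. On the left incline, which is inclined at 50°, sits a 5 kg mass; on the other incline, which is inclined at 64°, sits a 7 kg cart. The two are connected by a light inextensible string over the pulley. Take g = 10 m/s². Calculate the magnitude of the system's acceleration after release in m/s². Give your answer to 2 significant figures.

2.1 m/s²

Resolve each weight along its own incline: the 5 kg mass has component 5 × 10 × sin 50° = 38.302 N down its slope, and the 7 kg mass has 7 × 10 × sin 64° = 62.916 N down its slope.
The 7 kg side's 62.916 N exceeds the other side's 38.302 N, so that mass slides down and the 5 kg mass slides up. Taking that direction as positive, Newton's second law for the whole system gives 62.916 − 38.302 = (5 + 7) a, so a = 24.614 / 12 = 2.0512 m/s².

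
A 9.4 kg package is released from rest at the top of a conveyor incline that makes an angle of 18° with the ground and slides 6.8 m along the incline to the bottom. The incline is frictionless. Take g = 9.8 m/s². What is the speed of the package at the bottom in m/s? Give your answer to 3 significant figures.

6.42 m/s

The weight component along the incline is mg sin 18° = 28.467 N and the normal force is N = mg cos 18° = 87.611 N.
With no friction, a = g sin 18° = 3.0284 m/s².
Starting from rest over a distance of 6.8 m, v² = 2aL = 2 × 3.0284 × 6.8 = 41.1862, so v = 6.4176 m/s.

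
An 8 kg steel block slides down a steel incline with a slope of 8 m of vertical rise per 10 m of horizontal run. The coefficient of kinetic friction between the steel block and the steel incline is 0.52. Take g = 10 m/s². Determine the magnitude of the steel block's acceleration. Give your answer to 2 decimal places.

2.19 m/s²

Resolving the weight along the incline: the component pulling the steel block down the slope is mg sin 38.66° = 8 × 10 × 0.6247 = 49.976 N, and the normal force is N = mg cos 38.66° = 8 × 10 × 0.7809 = 62.472 N.
Kinetic friction acts up the slope with magnitude f = μN = 0.52 × 62.472 = 32.485 N.
Net force along the incline is 49.976 − 32.485 = 17.491 N, so a = 17.491 / 8 = 2.1864 m/s².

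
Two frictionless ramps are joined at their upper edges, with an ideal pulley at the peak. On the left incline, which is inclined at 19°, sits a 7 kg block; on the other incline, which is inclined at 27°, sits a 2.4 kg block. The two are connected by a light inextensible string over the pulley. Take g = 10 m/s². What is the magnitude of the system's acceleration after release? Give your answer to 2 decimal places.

Resolve each weight along its own incline: the 7 kg mass has component 7 × 10 × sin 19° = 22.790 N down its slope, and the 2.4 kg mass has 2.4 × 10 × sin 27° = 10.896 N down its slope.
The 7 kg side's 22.790 N exceeds the other side's 10.896 N, so that mass slides down and the 2.4 kg mass slides up. Taking that direction as positive, Newton's second law for the whole system gives 22.790 − 10.896 = (7 + 2.4) a, so a = 11.894 / 9.4 = 1.2653 m/s².

1.27 m/s²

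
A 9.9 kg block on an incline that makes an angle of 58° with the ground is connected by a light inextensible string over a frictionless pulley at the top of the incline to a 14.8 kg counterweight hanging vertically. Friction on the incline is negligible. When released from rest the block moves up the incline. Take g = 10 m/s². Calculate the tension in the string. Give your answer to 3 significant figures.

For the block on the incline: the weight component along the slope is m₁g sin 58° = 9.9 × 10 × 0.8480 = 83.952 N and the normal force is N = m₁g cos 58° = 52.462 N.
Newton's second law for the block (up-slope positive): T − 83.952 = 9.9 a. For the hanging counterweight (downward positive): 14.8 × 10 − T = 14.8 a.
Adding the two equations eliminates T: 64.048 = 24.7 a, so a = 2.5930 m/s².
Then from the hanging counterweight's equation, T = 14.8 × (10 − 2.5930) = 109.624 N.

110 N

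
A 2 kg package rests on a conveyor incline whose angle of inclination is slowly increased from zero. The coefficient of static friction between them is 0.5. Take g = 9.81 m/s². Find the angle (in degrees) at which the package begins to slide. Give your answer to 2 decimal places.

At the threshold of sliding, static friction is at its maximum μ_s N and exactly balances the weight component along the incline: mg sin θ = μ_s mg cos θ.
Hence tan θ = μ_s = 0.5, so θ = arctan(0.5) = 26.5651°.

26.57°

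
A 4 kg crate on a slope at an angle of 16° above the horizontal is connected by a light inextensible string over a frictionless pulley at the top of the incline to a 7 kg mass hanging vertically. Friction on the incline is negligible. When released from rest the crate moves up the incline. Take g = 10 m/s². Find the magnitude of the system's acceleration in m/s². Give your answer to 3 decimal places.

5.361 m/s²

For the crate on the incline: the weight component along the slope is m₁g sin 16° = 4 × 10 × 0.2756 = 11.024 N and the normal force is N = m₁g cos 16° = 38.450 N.
Newton's second law for the crate (up-slope positive): T − 11.024 = 4 a. For the hanging mass (downward positive): 7 × 10 − T = 7 a.
Adding the two equations eliminates T: 58.976 = 11 a, so a = 5.3615 m/s².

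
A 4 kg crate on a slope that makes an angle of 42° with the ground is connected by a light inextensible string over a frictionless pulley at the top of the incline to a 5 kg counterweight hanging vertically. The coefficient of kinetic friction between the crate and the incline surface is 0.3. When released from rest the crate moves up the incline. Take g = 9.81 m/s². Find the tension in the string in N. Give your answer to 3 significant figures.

For the crate on the incline: the weight component along the slope is m₁g sin 42° = 4 × 9.81 × 0.6691 = 26.255 N and the normal force is N = m₁g cos 42° = 29.161 N.
Kinetic friction opposes the crate's motion up the incline: f = μN = 0.3 × 29.161 = 8.748 N acting down the slope.
Newton's second law for the crate (up-slope positive): T − 26.255 − 8.748 = 4 a. For the hanging counterweight (downward positive): 5 × 9.81 − T = 5 a.
Adding the two equations eliminates T: 14.047 = 9 a, so a = 1.5608 m/s².
Then from the hanging counterweight's equation, T = 5 × (9.81 − 1.5608) = 41.246 N.

41.2 N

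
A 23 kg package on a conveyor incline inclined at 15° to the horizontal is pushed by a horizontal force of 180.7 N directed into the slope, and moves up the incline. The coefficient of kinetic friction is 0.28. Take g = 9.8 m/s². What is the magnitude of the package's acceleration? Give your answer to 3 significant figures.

The horizontal push has components F cos 15° = 180.7 × 0.9659 = 174.538 N up the incline and F sin 15° = 180.7 × 0.2588 = 46.765 N pressing into the surface.
The normal force is therefore N = mg cos 15° + F sin 15° = 217.714 + 46.765 = 264.479 N, and kinetic friction down the slope is μN = 0.28 × 264.479 = 74.054 N.
Along the incline: F cos 15° − mg sin 15° − μN = ma, so 174.538 − 58.334 − 74.054 = 23 a, giving a = 1.8326 m/s².

1.83 m/s²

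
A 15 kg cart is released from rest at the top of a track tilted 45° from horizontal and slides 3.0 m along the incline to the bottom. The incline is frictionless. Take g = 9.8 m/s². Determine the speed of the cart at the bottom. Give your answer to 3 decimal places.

The weight component along the incline is mg sin 45° = 103.945 N and the normal force is N = mg cos 45° = 103.945 N.
With no friction, a = g sin 45° = 6.9296 m/s².
Starting from rest over a distance of 3.0 m, v² = 2aL = 2 × 6.9296 × 3.0 = 41.5776, so v = 6.4481 m/s.

6.448 m/s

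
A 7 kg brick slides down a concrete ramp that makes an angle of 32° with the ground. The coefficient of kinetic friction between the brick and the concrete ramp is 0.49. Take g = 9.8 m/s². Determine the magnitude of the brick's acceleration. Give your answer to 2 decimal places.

Resolving the weight along the incline: the component pulling the brick down the slope is mg sin 32° = 7 × 9.8 × 0.5299 = 36.351 N, and the normal force is N = mg cos 32° = 7 × 9.8 × 0.8480 = 58.173 N.
Kinetic friction acts up the slope with magnitude f = μN = 0.49 × 58.173 = 28.505 N.
Net force along the incline is 36.351 − 28.505 = 7.846 N, so a = 7.846 / 7 = 1.1209 m/s².

1.12 m/s²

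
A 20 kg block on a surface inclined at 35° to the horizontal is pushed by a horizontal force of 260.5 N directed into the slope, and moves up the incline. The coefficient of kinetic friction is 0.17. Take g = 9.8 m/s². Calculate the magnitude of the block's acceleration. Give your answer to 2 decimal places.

The horizontal push has components F cos 35° = 260.5 × 0.8192 = 213.402 N up the incline and F sin 35° = 260.5 × 0.5736 = 149.423 N pressing into the surface.
The normal force is therefore N = mg cos 35° + F sin 35° = 160.563 + 149.423 = 309.986 N, and kinetic friction down the slope is μN = 0.17 × 309.986 = 52.698 N.
Along the incline: F cos 35° − mg sin 35° − μN = ma, so 213.402 − 112.426 − 52.698 = 20 a, giving a = 2.4139 m/s².

2.41 m/s²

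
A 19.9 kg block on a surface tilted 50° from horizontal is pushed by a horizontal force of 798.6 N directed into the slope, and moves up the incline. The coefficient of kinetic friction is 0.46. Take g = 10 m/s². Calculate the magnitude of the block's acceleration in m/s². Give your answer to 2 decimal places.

1.04 m/s²

The horizontal push has components F cos 50° = 798.6 × 0.6428 = 513.340 N up the incline and F sin 50° = 798.6 × 0.7660 = 611.728 N pressing into the surface.
The normal force is therefore N = mg cos 50° + F sin 50° = 127.917 + 611.728 = 739.645 N, and kinetic friction down the slope is μN = 0.46 × 739.645 = 340.237 N.
Along the incline: F cos 50° − mg sin 50° − μN = ma, so 513.340 − 152.434 − 340.237 = 19.9 a, giving a = 1.0386 m/s².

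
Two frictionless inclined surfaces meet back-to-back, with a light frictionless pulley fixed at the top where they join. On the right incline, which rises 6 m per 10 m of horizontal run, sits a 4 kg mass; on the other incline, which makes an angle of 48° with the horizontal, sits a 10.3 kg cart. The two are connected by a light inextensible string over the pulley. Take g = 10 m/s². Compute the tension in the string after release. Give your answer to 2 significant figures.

36 N

Resolve each weight along its own incline: the 4 kg mass has component 4 × 10 × sin 30.96° = 20.580 N down its slope, and the 10.3 kg mass has 10.3 × 10 × sin 48° = 76.544 N down its slope.
The 10.3 kg side's 76.544 N exceeds the other side's 20.580 N, so that mass slides down and the 4 kg mass slides up. Taking that direction as positive, Newton's second law for the whole system gives 76.544 − 20.580 = (4 + 10.3) a, so a = 55.964 / 14.3 = 3.9136 m/s².
For the 4 kg mass (up-slope positive): T − 20.580 = 4 × 3.9136, so T = 36.234 N.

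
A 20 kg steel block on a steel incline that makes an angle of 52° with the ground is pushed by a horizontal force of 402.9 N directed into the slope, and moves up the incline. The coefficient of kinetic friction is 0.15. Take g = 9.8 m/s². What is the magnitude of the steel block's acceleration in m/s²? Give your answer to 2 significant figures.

The horizontal push has components F cos 52° = 402.9 × 0.6157 = 248.066 N up the incline and F sin 52° = 402.9 × 0.7880 = 317.485 N pressing into the surface.
The normal force is therefore N = mg cos 52° + F sin 52° = 120.677 + 317.485 = 438.162 N, and kinetic friction down the slope is μN = 0.15 × 438.162 = 65.724 N.
Along the incline: F cos 52° − mg sin 52° − μN = ma, so 248.066 − 154.448 − 65.724 = 20 a, giving a = 1.3947 m/s².

1.4 m/s²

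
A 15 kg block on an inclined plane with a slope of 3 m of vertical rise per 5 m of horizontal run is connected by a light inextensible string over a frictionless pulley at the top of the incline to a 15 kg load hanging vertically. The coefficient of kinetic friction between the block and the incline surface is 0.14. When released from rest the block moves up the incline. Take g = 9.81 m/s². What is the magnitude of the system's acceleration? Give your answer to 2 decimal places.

1.79 m/s²

For the block on the incline: the weight component along the slope is m₁g sin 30.96° = 15 × 9.81 × 0.5145 = 75.709 N and the normal force is N = m₁g cos 30.96° = 126.180 N.
Kinetic friction opposes the block's motion up the incline: f = μN = 0.14 × 126.180 = 17.665 N acting down the slope.
Newton's second law for the block (up-slope positive): T − 75.709 − 17.665 = 15 a. For the hanging load (downward positive): 15 × 9.81 − T = 15 a.
Adding the two equations eliminates T: 53.776 = 30 a, so a = 1.7925 m/s².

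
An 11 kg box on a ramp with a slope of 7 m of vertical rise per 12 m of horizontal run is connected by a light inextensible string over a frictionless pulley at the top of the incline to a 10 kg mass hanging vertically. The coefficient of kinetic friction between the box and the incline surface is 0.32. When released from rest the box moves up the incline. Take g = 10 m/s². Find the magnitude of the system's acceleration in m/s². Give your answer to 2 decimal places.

For the box on the incline: the weight component along the slope is m₁g sin 30.26° = 11 × 10 × 0.5039 = 55.429 N and the normal force is N = m₁g cos 30.26° = 95.016 N.
Kinetic friction opposes the box's motion up the incline: f = μN = 0.32 × 95.016 = 30.405 N acting down the slope.
Newton's second law for the box (up-slope positive): T − 55.429 − 30.405 = 11 a. For the hanging mass (downward positive): 10 × 10 − T = 10 a.
Adding the two equations eliminates T: 14.166 = 21 a, so a = 0.6746 m/s².

0.67 m/s²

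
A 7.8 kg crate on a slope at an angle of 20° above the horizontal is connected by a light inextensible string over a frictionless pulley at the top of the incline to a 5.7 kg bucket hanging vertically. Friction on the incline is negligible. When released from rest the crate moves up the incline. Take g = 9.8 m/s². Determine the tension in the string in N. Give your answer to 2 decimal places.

For the crate on the incline: the weight component along the slope is m₁g sin 20° = 7.8 × 9.8 × 0.3420 = 26.142 N and the normal force is N = m₁g cos 20° = 71.830 N.
Newton's second law for the crate (up-slope positive): T − 26.142 = 7.8 a. For the hanging bucket (downward positive): 5.7 × 9.8 − T = 5.7 a.
Adding the two equations eliminates T: 29.718 = 13.5 a, so a = 2.2013 m/s².
Then from the hanging bucket's equation, T = 5.7 × (9.8 − 2.2013) = 43.313 N.

43.31 N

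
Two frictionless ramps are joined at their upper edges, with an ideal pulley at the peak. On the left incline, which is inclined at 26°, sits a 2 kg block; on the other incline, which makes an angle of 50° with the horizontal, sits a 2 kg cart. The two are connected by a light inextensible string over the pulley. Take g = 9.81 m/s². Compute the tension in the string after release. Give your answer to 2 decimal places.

Resolve each weight along its own incline: the 2 kg mass has component 2 × 9.81 × sin 26° = 8.601 N down its slope, and the 2 kg mass has 2 × 9.81 × sin 50° = 15.030 N down its slope.
The 2 kg side's 15.030 N exceeds the other side's 8.601 N, so that mass slides down and the 2 kg mass slides up. Taking that direction as positive, Newton's second law for the whole system gives 15.030 − 8.601 = (2 + 2) a, so a = 6.429 / 4 = 1.6073 m/s².
For the 2 kg mass (up-slope positive): T − 8.601 = 2 × 1.6073, so T = 11.816 N.

11.82 N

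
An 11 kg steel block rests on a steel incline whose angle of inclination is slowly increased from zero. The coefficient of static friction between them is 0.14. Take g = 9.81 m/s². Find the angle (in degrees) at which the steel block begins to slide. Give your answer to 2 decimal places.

At the threshold of sliding, static friction is at its maximum μ_s N and exactly balances the weight component along the incline: mg sin θ = μ_s mg cos θ.
Hence tan θ = μ_s = 0.14, so θ = arctan(0.14) = 7.9696°.

7.97°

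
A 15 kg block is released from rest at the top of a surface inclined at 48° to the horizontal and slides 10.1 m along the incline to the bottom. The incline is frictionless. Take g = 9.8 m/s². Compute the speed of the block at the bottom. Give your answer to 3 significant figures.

The weight component along the incline is mg sin 48° = 109.242 N and the normal force is N = mg cos 48° = 98.362 N.
With no friction, a = g sin 48° = 7.2828 m/s².
Starting from rest over a distance of 10.1 m, v² = 2aL = 2 × 7.2828 × 10.1 = 147.1126, so v = 12.1290 m/s.

12.1 m/s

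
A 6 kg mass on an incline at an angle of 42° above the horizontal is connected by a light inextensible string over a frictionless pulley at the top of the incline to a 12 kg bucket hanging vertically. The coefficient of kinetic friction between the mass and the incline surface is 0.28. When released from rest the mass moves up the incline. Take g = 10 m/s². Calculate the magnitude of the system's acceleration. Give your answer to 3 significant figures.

3.74 m/s²

For the mass on the incline: the weight component along the slope is m₁g sin 42° = 6 × 10 × 0.6691 = 40.146 N and the normal force is N = m₁g cos 42° = 44.589 N.
Kinetic friction opposes the mass's motion up the incline: f = μN = 0.28 × 44.589 = 12.485 N acting down the slope.
Newton's second law for the mass (up-slope positive): T − 40.146 − 12.485 = 6 a. For the hanging bucket (downward positive): 12 × 10 − T = 12 a.
Adding the two equations eliminates T: 67.369 = 18 a, so a = 3.7427 m/s².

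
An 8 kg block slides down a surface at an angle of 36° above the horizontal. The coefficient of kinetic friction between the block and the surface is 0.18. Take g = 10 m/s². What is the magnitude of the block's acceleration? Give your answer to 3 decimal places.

Resolving the weight along the incline: the component pulling the block down the slope is mg sin 36° = 8 × 10 × 0.5878 = 47.024 N, and the normal force is N = mg cos 36° = 8 × 10 × 0.8090 = 64.720 N.
Kinetic friction acts up the slope with magnitude f = μN = 0.18 × 64.720 = 11.650 N.
Net force along the incline is 47.024 − 11.650 = 35.374 N, so a = 35.374 / 8 = 4.4218 m/s².

4.422 m/s²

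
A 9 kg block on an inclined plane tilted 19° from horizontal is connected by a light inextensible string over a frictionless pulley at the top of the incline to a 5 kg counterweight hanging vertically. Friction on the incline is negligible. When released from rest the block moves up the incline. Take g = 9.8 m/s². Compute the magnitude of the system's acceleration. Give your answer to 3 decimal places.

1.449 m/s²

For the block on the incline: the weight component along the slope is m₁g sin 19° = 9 × 9.8 × 0.3256 = 28.718 N and the normal force is N = m₁g cos 19° = 83.395 N.
Newton's second law for the block (up-slope positive): T − 28.718 = 9 a. For the hanging counterweight (downward positive): 5 × 9.8 − T = 5 a.
Adding the two equations eliminates T: 20.282 = 14 a, so a = 1.4487 m/s².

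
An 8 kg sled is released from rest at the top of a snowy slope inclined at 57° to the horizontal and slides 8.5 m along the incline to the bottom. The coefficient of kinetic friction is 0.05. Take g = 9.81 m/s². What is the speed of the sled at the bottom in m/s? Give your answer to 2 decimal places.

The weight component along the incline is mg sin 57° = 65.819 N and the normal force is N = mg cos 57° = 42.743 N.
Friction up the slope is f = μN = 0.05 × 42.743 = 2.137 N, so the net downslope force is 65.819 − 2.137 = 63.682 N and a = 63.682 / 8 = 7.9603 m/s².
Starting from rest over a distance of 8.5 m, v² = 2aL = 2 × 7.9603 × 8.5 = 135.3251, so v = 11.6329 m/s.

11.63 m/s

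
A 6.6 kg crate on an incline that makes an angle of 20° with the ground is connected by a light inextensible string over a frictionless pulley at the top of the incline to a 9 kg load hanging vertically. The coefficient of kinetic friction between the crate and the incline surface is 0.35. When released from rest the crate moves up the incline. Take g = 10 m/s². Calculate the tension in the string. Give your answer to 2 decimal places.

For the crate on the incline: the weight component along the slope is m₁g sin 20° = 6.6 × 10 × 0.3420 = 22.572 N and the normal force is N = m₁g cos 20° = 62.020 N.
Kinetic friction opposes the crate's motion up the incline: f = μN = 0.35 × 62.020 = 21.707 N acting down the slope.
Newton's second law for the crate (up-slope positive): T − 22.572 − 21.707 = 6.6 a. For the hanging load (downward positive): 9 × 10 − T = 9 a.
Adding the two equations eliminates T: 45.721 = 15.6 a, so a = 2.9308 m/s².
Then from the hanging load's equation, T = 9 × (10 − 2.9308) = 63.623 N.

63.62 N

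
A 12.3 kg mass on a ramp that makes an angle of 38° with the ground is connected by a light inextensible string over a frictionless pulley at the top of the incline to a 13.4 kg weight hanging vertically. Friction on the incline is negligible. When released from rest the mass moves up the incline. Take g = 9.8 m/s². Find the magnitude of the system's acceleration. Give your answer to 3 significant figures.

2.22 m/s²

For the mass on the incline: the weight component along the slope is m₁g sin 38° = 12.3 × 9.8 × 0.6157 = 74.216 N and the normal force is N = m₁g cos 38° = 94.987 N.
Newton's second law for the mass (up-slope positive): T − 74.216 = 12.3 a. For the hanging weight (downward positive): 13.4 × 9.8 − T = 13.4 a.
Adding the two equations eliminates T: 57.104 = 25.7 a, so a = 2.2219 m/s².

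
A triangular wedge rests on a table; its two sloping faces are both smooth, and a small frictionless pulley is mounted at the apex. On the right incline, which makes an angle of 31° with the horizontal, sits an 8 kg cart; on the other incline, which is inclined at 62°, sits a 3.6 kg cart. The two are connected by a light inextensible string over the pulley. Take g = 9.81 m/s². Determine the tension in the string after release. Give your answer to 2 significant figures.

Resolve each weight along its own incline: the 8 kg mass has component 8 × 9.81 × sin 31° = 40.420 N down its slope, and the 3.6 kg mass has 3.6 × 9.81 × sin 62° = 31.182 N down its slope.
The 8 kg side's 40.420 N exceeds the other side's 31.182 N, so that mass slides down and the 3.6 kg mass slides up. Taking that direction as positive, Newton's second law for the whole system gives 40.420 − 31.182 = (8 + 3.6) a, so a = 9.238 / 11.6 = 0.7964 m/s².
For the 3.6 kg mass (up-slope positive): T − 31.182 = 3.6 × 0.7964, so T = 34.049 N.

34 N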